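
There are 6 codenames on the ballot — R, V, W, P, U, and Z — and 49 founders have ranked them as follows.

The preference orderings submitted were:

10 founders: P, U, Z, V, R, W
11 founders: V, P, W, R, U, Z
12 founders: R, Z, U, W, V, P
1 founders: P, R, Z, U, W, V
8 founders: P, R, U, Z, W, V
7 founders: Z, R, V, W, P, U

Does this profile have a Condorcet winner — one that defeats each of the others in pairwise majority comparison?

Head-to-head results (49 voters total):
R vs V: R wins 28–21.
R vs W: R wins 38–11.
R vs P: P wins 30–19.
R vs U: R wins 39–10.
R vs Z: R wins 32–17.
V vs W: V wins 28–21.
V vs P: V wins 30–19.
V vs U: U wins 31–18.
V vs Z: Z wins 38–11.
W vs P: P wins 30–19.
W vs U: U wins 31–18.
W vs Z: Z wins 38–11.
P vs U: P wins 37–12.
P vs Z: P wins 30–19.
U vs Z: U wins 29–20.
No candidate beats all others: R beats V beats P beats R, a majority cycle.

No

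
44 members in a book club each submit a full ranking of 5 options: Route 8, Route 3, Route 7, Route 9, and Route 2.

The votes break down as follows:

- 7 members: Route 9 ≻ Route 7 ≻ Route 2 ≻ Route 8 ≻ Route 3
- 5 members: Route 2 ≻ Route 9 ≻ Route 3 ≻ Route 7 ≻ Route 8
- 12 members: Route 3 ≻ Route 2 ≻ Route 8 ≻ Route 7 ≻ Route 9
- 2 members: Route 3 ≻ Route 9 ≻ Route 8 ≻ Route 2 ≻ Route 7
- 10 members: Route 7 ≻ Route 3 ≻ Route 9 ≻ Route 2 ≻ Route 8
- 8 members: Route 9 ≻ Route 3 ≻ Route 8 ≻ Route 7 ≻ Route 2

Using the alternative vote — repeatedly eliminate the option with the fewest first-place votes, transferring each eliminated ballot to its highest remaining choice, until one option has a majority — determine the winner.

Route 3

Round 1: Route 9 15, Route 3 14, Route 7 10, Route 2 5, Route 8 0. Route 8 has the fewest and is eliminated.
Round 2: Route 9 15, Route 3 14, Route 7 10, Route 2 5. Route 2 has the fewest and is eliminated.
Round 3: Route 9 20, Route 3 14, Route 7 10. Route 7 has the fewest and is eliminated.
Round 4: Route 3 24, Route 9 20. Route 3 has a majority.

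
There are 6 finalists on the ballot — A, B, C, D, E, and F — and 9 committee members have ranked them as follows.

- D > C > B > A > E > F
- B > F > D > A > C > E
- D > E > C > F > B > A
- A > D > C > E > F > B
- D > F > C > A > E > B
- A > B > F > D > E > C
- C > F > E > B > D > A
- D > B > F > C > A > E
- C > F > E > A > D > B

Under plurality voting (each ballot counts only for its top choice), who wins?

D

First-place vote totals:
  A: 2
  B: 1
  C: 2
  D: 4
  E: 0
  F: 0
D has the most first-place votes.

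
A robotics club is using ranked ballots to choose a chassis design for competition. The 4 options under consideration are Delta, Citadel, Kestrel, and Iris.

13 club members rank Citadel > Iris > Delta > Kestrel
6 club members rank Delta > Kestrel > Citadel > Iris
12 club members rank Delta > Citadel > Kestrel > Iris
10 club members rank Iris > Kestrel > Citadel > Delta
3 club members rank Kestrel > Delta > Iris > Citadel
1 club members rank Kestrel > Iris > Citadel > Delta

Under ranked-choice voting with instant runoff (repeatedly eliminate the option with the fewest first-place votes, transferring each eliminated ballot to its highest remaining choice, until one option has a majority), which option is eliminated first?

Kestrel

Round 1: Delta 18, Citadel 13, Iris 10, Kestrel 4. Kestrel has the fewest and is eliminated.
Round 2: Delta 21, Citadel 13, Iris 11. Iris has the fewest and is eliminated.
Round 3: Citadel 24, Delta 21. Citadel has a majority.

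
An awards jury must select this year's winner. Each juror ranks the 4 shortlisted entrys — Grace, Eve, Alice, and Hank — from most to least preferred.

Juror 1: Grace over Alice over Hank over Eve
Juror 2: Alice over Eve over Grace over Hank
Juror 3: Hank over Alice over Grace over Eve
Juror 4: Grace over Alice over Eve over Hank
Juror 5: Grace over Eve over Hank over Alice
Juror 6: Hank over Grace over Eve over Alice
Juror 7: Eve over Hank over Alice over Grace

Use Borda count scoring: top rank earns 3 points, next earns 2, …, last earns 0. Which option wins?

Borda scores:
  Grace: 3 + 1 + 1 + 3 + 3 + 2 + 0 = 13
  Eve: 0 + 2 + 0 + 1 + 2 + 1 + 3 = 9
  Alice: 2 + 3 + 2 + 2 + 0 + 0 + 1 = 10
  Hank: 1 + 0 + 3 + 0 + 1 + 3 + 2 = 10
Grace has the highest total.

Grace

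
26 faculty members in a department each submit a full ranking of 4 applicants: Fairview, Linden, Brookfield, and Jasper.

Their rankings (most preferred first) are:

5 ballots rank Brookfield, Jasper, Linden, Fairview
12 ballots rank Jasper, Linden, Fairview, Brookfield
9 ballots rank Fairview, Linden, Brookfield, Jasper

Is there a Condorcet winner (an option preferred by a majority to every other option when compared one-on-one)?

No

Head-to-head results (26 voters total):
Fairview vs Linden: Linden wins 17–9.
Fairview vs Brookfield: Fairview wins 21–5.
Fairview vs Jasper: Jasper wins 17–9.
Linden vs Brookfield: Linden wins 21–5.
Linden vs Jasper: Jasper wins 17–9.
Brookfield vs Jasper: Brookfield wins 14–12.
No candidate beats all others: Fairview beats Brookfield beats Jasper beats Fairview, a majority cycle.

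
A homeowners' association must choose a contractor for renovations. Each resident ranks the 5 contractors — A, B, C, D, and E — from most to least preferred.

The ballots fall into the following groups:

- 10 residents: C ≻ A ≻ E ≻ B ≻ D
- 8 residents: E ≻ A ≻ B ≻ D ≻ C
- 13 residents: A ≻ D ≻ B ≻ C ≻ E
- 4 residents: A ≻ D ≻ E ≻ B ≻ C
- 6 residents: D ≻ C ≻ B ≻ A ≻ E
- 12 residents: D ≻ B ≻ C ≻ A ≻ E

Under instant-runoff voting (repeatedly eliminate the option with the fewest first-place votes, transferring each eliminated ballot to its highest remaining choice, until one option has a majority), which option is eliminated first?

B

Round 1: D 18, A 17, C 10, E 8, B 0. B has the fewest and is eliminated.
Round 2: D 18, A 17, C 10, E 8. E has the fewest and is eliminated.
Round 3: A 25, D 18, C 10. C has the fewest and is eliminated.
Round 4: A 35, D 18. A has a majority.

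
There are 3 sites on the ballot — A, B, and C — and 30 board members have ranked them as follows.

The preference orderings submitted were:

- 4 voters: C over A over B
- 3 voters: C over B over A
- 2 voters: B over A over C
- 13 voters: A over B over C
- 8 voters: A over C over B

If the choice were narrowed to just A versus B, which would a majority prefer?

A

Ballots ranking A above B: 4+13+8 = 25.
Ballots ranking B above A: 3+2 = 5.
A wins the head-to-head, 25–5.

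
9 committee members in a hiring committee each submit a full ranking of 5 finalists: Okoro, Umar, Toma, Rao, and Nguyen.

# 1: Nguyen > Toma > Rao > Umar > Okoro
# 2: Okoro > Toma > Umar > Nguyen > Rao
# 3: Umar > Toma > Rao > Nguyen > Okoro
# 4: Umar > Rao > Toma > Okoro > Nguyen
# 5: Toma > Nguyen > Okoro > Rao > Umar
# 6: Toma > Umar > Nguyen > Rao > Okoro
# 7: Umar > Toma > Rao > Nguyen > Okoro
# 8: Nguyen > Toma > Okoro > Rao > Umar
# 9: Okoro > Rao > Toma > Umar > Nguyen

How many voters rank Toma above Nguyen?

Ballots ranking Toma above Nguyen: 7.
Ballots ranking Nguyen above Toma: 2.
So 7 of 9 voters prefer Toma to Nguyen.

7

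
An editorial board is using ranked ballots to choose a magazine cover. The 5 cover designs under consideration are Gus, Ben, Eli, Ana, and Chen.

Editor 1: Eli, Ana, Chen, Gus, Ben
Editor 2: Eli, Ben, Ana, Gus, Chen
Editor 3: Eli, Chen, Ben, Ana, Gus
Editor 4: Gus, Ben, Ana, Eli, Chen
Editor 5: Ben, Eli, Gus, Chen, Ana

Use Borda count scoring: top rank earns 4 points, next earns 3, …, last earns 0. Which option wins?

Eli

Borda scores:
  Gus: 1 + 1 + 0 + 4 + 2 = 8
  Ben: 0 + 3 + 2 + 3 + 4 = 12
  Eli: 4 + 4 + 4 + 1 + 3 = 16
  Ana: 3 + 2 + 1 + 2 + 0 = 8
  Chen: 2 + 0 + 3 + 0 + 1 = 6
Eli has the highest total.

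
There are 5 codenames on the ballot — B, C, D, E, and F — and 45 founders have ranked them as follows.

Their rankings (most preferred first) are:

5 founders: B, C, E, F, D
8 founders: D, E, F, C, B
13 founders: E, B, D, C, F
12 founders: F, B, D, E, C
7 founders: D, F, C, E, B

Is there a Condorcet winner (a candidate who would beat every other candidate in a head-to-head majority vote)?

No

Head-to-head results (45 voters total):
B vs C: B wins 30–15.
B vs D: B wins 30–15.
B vs E: E wins 28–17.
B vs F: F wins 27–18.
C vs D: D wins 40–5.
C vs E: E wins 33–12.
C vs F: F wins 27–18.
D vs E: D wins 27–18.
D vs F: D wins 28–17.
E vs F: E wins 26–19.
No candidate beats all others: B beats D beats E beats B, a majority cycle.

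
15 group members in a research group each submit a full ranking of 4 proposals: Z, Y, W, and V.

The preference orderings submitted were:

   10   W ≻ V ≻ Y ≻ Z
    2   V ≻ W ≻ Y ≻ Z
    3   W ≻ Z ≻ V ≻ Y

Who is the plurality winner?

First-place vote totals:
  Z: 0
  Y: 0
  W: 13
  V: 2
W has the most first-place votes.

W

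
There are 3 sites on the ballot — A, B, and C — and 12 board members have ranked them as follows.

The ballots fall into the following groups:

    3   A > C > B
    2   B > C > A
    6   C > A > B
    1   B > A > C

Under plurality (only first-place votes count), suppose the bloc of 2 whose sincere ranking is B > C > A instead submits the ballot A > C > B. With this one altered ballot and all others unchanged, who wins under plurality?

C

First-place totals with the altered ballot: A 5, B 1, C 6.
The winner is unchanged: still C.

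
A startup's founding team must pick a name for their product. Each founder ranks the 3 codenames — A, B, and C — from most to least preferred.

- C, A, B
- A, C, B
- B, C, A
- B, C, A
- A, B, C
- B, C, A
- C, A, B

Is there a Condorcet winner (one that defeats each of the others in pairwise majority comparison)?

No

Head-to-head results (7 voters total):
A vs B: A wins 4–3.
A vs C: C wins 5–2.
B vs C: B wins 4–3.
No candidate beats all others: A beats B beats C beats A, a majority cycle.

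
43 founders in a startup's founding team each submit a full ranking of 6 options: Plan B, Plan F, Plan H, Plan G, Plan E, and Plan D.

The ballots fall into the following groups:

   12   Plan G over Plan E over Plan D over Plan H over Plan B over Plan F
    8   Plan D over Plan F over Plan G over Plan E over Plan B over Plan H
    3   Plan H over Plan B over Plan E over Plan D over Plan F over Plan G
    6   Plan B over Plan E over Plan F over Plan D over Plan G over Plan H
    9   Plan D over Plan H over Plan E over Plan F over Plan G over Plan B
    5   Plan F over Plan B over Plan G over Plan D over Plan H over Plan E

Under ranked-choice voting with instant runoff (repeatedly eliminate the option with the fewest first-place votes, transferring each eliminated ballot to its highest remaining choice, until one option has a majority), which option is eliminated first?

Plan E

Round 1: Plan D 17, Plan G 12, Plan B 6, Plan F 5, Plan H 3, Plan E 0. Plan E has the fewest and is eliminated.
Round 2: Plan D 17, Plan G 12, Plan B 6, Plan F 5, Plan H 3. Plan H has the fewest and is eliminated.
Round 3: Plan D 17, Plan G 12, Plan B 9, Plan F 5. Plan F has the fewest and is eliminated.
Round 4: Plan D 17, Plan B 14, Plan G 12. Plan G has the fewest and is eliminated.
Round 5: Plan D 29, Plan B 14. Plan D has a majority.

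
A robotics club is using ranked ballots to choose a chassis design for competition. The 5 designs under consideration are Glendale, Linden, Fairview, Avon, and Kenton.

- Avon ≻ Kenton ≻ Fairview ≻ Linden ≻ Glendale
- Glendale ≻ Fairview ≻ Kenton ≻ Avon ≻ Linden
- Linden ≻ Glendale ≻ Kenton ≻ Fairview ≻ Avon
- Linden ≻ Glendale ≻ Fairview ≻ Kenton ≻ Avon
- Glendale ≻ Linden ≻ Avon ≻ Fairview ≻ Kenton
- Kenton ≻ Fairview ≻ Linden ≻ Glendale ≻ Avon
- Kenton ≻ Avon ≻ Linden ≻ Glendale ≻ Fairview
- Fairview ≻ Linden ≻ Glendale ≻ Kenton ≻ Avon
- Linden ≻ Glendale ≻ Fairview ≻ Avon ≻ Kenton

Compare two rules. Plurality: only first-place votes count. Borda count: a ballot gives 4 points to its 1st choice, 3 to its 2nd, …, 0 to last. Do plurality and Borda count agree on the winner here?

Yes

Plurality first-place counts: Glendale 2, Linden 3, Fairview 1, Avon 1, Kenton 2 → Linden.
Borda totals: Glendale 21, Linden 23, Fairview 18, Avon 11, Kenton 17 → Linden.
The two rules agree on Linden.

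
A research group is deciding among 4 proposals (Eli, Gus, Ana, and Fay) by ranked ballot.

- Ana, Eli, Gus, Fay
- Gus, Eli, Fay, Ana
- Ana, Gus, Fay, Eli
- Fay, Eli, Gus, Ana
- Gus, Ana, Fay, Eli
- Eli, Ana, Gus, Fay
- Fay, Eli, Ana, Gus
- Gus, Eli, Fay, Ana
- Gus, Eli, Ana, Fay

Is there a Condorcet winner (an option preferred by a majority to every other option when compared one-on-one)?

Yes

Head-to-head results (9 voters total):
Eli vs Gus: Gus wins 5–4.
Eli vs Ana: Eli wins 6–3.
Eli vs Fay: Eli wins 5–4.
Gus vs Ana: Gus wins 5–4.
Gus vs Fay: Gus wins 7–2.
Ana vs Fay: Ana wins 5–4.
Gus beats each rival — Eli (5–4), Ana (5–4), Fay (7–2) — so Gus is the Condorcet winner.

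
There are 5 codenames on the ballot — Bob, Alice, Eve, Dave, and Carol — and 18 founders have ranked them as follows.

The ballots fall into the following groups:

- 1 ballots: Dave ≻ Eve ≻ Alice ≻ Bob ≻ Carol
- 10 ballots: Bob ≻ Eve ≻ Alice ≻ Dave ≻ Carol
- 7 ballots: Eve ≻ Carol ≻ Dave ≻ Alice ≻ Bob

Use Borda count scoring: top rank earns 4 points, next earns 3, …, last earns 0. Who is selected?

Eve

Borda scores:
  Bob: 1 + 10·4 + 7·0 = 41
  Alice: 2 + 10·2 + 7·1 = 29
  Eve: 3 + 10·3 + 7·4 = 61
  Dave: 4 + 10·1 + 7·2 = 28
  Carol: 0 + 10·0 + 7·3 = 21
Eve has the highest total.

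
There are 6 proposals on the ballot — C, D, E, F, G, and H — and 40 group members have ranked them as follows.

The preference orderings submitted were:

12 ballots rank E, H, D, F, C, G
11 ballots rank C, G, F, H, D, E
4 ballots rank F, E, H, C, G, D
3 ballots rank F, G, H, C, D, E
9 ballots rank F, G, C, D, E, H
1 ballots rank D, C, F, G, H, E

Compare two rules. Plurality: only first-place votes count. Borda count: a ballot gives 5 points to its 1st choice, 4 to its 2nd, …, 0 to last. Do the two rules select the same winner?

Plurality first-place counts: C 11, D 1, E 12, F 16, G 0, H 0 → F.
Borda totals: C 112, D 73, E 85, F 140, G 98, H 92 → F.
The two rules agree on F.

Yes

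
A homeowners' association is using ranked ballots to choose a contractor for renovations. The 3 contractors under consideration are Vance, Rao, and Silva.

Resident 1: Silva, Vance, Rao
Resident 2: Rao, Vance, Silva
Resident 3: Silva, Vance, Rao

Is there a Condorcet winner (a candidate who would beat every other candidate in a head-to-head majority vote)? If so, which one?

Head-to-head results (3 voters total):
Vance vs Rao: Vance wins 2–1.
Vance vs Silva: Silva wins 2–1.
Rao vs Silva: Silva wins 2–1.
Silva beats each rival — Vance (2–1), Rao (2–1) — so Silva is the Condorcet winner.

Silva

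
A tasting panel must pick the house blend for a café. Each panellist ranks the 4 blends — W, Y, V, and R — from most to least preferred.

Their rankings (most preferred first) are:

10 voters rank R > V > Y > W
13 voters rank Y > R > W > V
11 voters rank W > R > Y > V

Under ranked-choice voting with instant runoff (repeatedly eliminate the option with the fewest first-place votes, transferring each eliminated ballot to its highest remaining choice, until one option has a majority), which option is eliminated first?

V

Round 1: Y 13, W 11, R 10, V 0. V has the fewest and is eliminated.
Round 2: Y 13, W 11, R 10. R has the fewest and is eliminated.
Round 3: Y 23, W 11. Y has a majority.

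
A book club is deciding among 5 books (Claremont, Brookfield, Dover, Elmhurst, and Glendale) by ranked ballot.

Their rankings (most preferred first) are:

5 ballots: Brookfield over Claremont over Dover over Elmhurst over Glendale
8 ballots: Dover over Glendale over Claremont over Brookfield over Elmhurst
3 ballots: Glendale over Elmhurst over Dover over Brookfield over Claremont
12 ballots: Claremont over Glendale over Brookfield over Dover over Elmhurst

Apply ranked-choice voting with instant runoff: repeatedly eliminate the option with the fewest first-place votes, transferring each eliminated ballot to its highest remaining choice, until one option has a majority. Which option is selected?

Claremont

Round 1: Claremont 12, Dover 8, Brookfield 5, Glendale 3, Elmhurst 0. Elmhurst has the fewest and is eliminated.
Round 2: Claremont 12, Dover 8, Brookfield 5, Glendale 3. Glendale has the fewest and is eliminated.
Round 3: Claremont 12, Dover 11, Brookfield 5. Brookfield has the fewest and is eliminated.
Round 4: Claremont 17, Dover 11. Claremont has a majority.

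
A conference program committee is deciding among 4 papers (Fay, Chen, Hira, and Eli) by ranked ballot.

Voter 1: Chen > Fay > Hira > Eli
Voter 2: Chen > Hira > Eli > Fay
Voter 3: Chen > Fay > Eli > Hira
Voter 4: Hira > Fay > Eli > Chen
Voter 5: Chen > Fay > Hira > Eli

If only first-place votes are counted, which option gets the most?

First-place vote totals:
  Fay: 0
  Chen: 4
  Hira: 1
  Eli: 0
Chen has the most first-place votes.

Chen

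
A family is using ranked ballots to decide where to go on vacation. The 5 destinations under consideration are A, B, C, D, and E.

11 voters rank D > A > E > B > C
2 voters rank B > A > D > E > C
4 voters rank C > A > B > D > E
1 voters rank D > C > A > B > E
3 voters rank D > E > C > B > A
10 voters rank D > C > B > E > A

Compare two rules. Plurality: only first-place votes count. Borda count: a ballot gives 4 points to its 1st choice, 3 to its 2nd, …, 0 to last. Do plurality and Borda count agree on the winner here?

Plurality first-place counts: A 0, B 2, C 4, D 25, E 0 → D.
Borda totals: A 53, B 51, C 55, D 108, E 43 → D.
The two rules agree on D.

Yes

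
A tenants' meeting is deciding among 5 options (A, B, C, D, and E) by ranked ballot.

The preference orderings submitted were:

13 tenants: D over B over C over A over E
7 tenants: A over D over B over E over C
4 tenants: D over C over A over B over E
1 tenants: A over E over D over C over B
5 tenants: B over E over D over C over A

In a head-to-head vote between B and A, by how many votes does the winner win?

6

Ballots ranking B above A: 13+5 = 18.
Ballots ranking A above B: 7+4+1 = 12.
B wins 18–12, a margin of 6.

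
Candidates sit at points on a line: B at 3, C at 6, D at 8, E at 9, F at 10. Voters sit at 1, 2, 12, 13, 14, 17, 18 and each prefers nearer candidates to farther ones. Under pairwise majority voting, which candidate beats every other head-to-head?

F

With single-peaked preferences on a line, the Condorcet winner is the candidate closest to the median voter.
The median voter (position 13) is closest to F at 10.
Check: F vs E — voters closer to F: 5 of 7.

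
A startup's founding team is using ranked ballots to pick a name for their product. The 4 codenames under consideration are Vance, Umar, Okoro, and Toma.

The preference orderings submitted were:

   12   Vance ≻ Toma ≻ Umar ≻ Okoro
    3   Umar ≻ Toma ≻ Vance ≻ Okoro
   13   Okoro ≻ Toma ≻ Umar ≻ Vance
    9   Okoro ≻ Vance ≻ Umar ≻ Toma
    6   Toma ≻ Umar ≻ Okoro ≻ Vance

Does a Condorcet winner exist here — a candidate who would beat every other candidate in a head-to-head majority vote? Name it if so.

Okoro

Head-to-head results (43 voters total):
Vance vs Umar: Umar wins 22–21.
Vance vs Okoro: Okoro wins 28–15.
Vance vs Toma: Toma wins 22–21.
Umar vs Okoro: Okoro wins 22–21.
Umar vs Toma: Toma wins 31–12.
Okoro vs Toma: Okoro wins 22–21.
Okoro beats each rival — Vance (28–15), Umar (22–21), Toma (22–21) — so Okoro is the Condorcet winner.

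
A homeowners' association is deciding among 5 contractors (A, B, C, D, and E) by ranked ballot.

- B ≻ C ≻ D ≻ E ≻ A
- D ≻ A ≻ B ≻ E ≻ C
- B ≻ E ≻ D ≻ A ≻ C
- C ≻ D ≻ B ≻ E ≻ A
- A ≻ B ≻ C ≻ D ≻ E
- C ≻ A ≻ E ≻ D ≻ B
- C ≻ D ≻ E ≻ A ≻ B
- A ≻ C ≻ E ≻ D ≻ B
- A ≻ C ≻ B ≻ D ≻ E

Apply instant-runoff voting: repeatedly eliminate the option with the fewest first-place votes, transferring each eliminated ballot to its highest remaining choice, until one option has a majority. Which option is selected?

A

Round 1: A 3, C 3, B 2, D 1, E 0. E has the fewest and is eliminated.
Round 2: A 3, C 3, B 2, D 1. D has the fewest and is eliminated.
Round 3: A 4, C 3, B 2. B has the fewest and is eliminated.
Round 4: A 5, C 4. A has a majority.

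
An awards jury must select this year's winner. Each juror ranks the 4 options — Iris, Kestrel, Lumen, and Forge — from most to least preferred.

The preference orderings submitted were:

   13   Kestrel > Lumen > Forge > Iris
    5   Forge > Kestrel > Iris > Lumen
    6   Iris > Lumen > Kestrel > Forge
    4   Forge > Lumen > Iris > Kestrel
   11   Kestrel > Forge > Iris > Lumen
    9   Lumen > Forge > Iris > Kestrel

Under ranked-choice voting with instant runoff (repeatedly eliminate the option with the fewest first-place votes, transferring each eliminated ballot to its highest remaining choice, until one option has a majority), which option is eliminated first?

Iris

Round 1: Kestrel 24, Lumen 9, Forge 9, Iris 6. Iris has the fewest and is eliminated.
Round 2: Kestrel 24, Lumen 15, Forge 9. Forge has the fewest and is eliminated.
Round 3: Kestrel 29, Lumen 19. Kestrel has a majority.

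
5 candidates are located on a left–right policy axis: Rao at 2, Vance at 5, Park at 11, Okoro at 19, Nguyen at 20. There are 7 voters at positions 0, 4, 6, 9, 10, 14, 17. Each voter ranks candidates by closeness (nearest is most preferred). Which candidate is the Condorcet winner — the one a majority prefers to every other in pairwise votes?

With single-peaked preferences on a line, the Condorcet winner is the candidate closest to the median voter.
The median voter (position 9) is closest to Park at 11.
Check: Park vs Okoro — voters closer to Park: 6 of 7.

Park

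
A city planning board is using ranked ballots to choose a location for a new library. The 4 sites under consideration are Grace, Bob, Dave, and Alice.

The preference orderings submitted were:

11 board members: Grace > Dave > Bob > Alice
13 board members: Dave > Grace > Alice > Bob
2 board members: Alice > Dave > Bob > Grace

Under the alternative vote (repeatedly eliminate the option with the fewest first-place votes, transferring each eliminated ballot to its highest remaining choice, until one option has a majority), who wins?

Dave

Round 1: Dave 13, Grace 11, Alice 2, Bob 0. Bob has the fewest and is eliminated.
Round 2: Dave 13, Grace 11, Alice 2. Alice has the fewest and is eliminated.
Round 3: Dave 15, Grace 11. Dave has a majority.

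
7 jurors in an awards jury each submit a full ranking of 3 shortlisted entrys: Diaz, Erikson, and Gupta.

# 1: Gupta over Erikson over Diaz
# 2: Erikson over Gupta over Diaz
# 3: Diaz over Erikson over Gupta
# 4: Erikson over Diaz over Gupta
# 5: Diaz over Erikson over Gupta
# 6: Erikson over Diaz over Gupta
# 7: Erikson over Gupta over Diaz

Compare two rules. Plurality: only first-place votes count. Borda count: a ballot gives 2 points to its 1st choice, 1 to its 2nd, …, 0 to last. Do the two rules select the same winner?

Plurality first-place counts: Diaz 2, Erikson 4, Gupta 1 → Erikson.
Borda totals: Diaz 6, Erikson 11, Gupta 4 → Erikson.
The two rules agree on Erikson.

Yes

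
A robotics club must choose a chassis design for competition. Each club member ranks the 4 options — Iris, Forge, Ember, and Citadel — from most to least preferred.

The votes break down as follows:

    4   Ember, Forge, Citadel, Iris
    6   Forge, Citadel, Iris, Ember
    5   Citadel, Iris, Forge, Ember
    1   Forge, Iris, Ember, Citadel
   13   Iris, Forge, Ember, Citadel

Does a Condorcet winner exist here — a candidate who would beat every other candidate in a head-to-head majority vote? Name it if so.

Head-to-head results (29 voters total):
Iris vs Forge: Iris wins 18–11.
Iris vs Ember: Iris wins 25–4.
Iris vs Citadel: Citadel wins 15–14.
Forge vs Ember: Forge wins 25–4.
Forge vs Citadel: Forge wins 24–5.
Ember vs Citadel: Ember wins 18–11.
No candidate beats all others: Iris beats Forge beats Citadel beats Iris, a majority cycle.

No Condorcet winner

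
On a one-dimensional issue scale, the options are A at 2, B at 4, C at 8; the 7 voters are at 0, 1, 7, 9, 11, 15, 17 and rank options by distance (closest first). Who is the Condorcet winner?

With single-peaked preferences on a line, the Condorcet winner is the candidate closest to the median voter.
The median voter (position 9) is closest to C at 8.
Check: C vs B — voters closer to C: 5 of 7.

C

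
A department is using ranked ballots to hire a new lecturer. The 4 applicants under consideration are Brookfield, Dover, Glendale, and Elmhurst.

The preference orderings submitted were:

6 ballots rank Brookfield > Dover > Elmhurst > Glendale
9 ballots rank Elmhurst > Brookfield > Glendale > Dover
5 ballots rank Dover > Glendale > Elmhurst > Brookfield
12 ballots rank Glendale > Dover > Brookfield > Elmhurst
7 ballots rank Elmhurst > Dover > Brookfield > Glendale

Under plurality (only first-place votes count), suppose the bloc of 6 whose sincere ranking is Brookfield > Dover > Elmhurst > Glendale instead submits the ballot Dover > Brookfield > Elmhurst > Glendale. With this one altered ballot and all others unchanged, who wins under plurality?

Elmhurst

First-place totals with the altered ballot: Brookfield 0, Dover 11, Glendale 12, Elmhurst 16.
The winner is unchanged: still Elmhurst.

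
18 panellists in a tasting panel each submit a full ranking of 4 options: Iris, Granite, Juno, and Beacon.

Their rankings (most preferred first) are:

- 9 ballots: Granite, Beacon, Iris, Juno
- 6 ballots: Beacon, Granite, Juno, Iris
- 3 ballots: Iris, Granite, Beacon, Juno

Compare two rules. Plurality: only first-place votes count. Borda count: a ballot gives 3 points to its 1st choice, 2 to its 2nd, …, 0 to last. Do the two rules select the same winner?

Yes

Plurality first-place counts: Iris 3, Granite 9, Juno 0, Beacon 6 → Granite.
Borda totals: Iris 18, Granite 45, Juno 6, Beacon 39 → Granite.
The two rules agree on Granite.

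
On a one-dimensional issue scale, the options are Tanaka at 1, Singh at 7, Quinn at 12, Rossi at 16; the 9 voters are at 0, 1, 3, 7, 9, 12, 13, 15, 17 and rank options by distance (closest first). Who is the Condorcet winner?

With single-peaked preferences on a line, the Condorcet winner is the candidate closest to the median voter.
The median voter (position 9) is closest to Singh at 7.
Check: Singh vs Tanaka — voters closer to Singh: 6 of 9.

Singh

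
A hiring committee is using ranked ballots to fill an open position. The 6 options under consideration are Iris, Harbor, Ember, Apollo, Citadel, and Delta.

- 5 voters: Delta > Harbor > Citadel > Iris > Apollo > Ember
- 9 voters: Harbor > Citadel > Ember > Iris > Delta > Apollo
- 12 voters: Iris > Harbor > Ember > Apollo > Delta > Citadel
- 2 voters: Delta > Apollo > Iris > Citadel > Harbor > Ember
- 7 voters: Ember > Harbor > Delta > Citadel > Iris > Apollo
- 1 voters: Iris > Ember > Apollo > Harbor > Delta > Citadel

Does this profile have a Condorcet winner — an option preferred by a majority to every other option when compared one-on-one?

Head-to-head results (36 voters total):
Iris vs Harbor: Harbor wins 21–15.
Iris vs Ember: Iris wins 20–16.
Iris vs Apollo: Iris wins 34–2.
Iris vs Citadel: Citadel wins 21–15.
Iris vs Delta: Iris wins 22–14.
Harbor vs Ember: Harbor wins 28–8.
Harbor vs Apollo: Harbor wins 33–3.
Harbor vs Citadel: Harbor wins 34–2.
Harbor vs Delta: Harbor wins 29–7.
Ember vs Apollo: Ember wins 29–7.
Ember vs Citadel: Ember wins 20–16.
Ember vs Delta: Ember wins 29–7.
Apollo vs Citadel: Citadel wins 21–15.
Apollo vs Delta: Delta wins 23–13.
Citadel vs Delta: Delta wins 27–9.
Harbor beats each rival — Iris (21–15), Ember (28–8), Apollo (33–3), Citadel (34–2), Delta (29–7) — so Harbor is the Condorcet winner.

Yes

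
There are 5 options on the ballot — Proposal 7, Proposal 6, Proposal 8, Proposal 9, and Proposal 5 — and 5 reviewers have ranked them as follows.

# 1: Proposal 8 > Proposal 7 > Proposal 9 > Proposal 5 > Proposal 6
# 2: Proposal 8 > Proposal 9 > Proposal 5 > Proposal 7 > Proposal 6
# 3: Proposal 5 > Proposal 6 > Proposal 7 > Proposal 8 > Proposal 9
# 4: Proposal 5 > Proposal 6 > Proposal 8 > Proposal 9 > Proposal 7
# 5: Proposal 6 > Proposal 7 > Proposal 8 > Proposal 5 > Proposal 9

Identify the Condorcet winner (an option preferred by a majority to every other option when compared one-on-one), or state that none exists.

Head-to-head results (5 voters total):
Proposal 7 vs Proposal 6: Proposal 6 wins 3–2.
Proposal 7 vs Proposal 8: Proposal 8 wins 3–2.
Proposal 7 vs Proposal 9: Proposal 7 wins 3–2.
Proposal 7 vs Proposal 5: Proposal 5 wins 3–2.
Proposal 6 vs Proposal 8: Proposal 6 wins 3–2.
Proposal 6 vs Proposal 9: Proposal 6 wins 3–2.
Proposal 6 vs Proposal 5: Proposal 5 wins 4–1.
Proposal 8 vs Proposal 9: Proposal 8 wins 5–0.
Proposal 8 vs Proposal 5: Proposal 8 wins 3–2.
Proposal 9 vs Proposal 5: Proposal 5 wins 3–2.
No candidate beats all others: Proposal 6 beats Proposal 8 beats Proposal 5 beats Proposal 6, a majority cycle.

There is no Condorcet winner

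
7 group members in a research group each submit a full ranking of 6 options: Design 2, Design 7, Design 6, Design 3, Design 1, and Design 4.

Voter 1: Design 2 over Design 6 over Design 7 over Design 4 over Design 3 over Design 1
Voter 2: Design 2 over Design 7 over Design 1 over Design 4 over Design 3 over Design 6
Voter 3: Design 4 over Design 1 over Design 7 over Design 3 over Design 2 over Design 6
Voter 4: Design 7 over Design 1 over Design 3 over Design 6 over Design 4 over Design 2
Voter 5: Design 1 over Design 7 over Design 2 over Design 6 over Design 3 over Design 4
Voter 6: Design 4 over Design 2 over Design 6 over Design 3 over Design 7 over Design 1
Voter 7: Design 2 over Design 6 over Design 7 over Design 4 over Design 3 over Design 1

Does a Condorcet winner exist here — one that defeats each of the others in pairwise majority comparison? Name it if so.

Design 2

Head-to-head results (7 voters total):
Design 2 vs Design 7: Design 2 wins 4–3.
Design 2 vs Design 6: Design 2 wins 6–1.
Design 2 vs Design 3: Design 2 wins 5–2.
Design 2 vs Design 1: Design 2 wins 4–3.
Design 2 vs Design 4: Design 2 wins 4–3.
Design 7 vs Design 6: Design 7 wins 4–3.
Design 7 vs Design 3: Design 7 wins 6–1.
Design 7 vs Design 1: Design 7 wins 5–2.
Design 7 vs Design 4: Design 7 wins 5–2.
Design 6 vs Design 3: Design 6 wins 4–3.
Design 6 vs Design 1: Design 1 wins 4–3.
Design 6 vs Design 4: Design 6 wins 4–3.
Design 3 vs Design 1: Design 1 wins 4–3.
Design 3 vs Design 4: Design 4 wins 5–2.
Design 1 vs Design 4: Design 4 wins 4–3.
Design 2 beats each rival — Design 7 (4–3), Design 6 (6–1), Design 3 (5–2), Design 1 (4–3), Design 4 (4–3) — so Design 2 is the Condorcet winner.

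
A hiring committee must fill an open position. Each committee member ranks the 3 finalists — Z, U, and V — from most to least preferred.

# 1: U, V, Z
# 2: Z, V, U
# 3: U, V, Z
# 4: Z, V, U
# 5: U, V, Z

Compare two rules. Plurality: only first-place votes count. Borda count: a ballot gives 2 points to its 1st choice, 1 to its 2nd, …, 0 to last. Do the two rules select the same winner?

Plurality first-place counts: Z 2, U 3, V 0 → U.
Borda totals: Z 4, U 6, V 5 → U.
The two rules agree on U.

Yes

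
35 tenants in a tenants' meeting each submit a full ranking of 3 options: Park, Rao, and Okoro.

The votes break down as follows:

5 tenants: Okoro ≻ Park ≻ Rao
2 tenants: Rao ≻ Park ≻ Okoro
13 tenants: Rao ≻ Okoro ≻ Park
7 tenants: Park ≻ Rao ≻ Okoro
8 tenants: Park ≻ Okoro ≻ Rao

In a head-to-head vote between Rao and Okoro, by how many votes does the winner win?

9

Ballots ranking Rao above Okoro: 2+13+7 = 22.
Ballots ranking Okoro above Rao: 5+8 = 13.
Rao wins 22–13, a margin of 9.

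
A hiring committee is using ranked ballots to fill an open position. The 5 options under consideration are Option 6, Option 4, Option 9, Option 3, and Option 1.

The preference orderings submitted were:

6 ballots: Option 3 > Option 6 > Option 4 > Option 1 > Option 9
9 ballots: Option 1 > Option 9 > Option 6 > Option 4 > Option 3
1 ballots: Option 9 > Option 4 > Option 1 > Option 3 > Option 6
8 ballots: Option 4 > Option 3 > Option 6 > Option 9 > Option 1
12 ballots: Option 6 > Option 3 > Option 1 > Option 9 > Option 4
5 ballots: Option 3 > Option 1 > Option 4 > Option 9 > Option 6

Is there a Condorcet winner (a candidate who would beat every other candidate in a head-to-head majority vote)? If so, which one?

Head-to-head results (41 voters total):
Option 6 vs Option 4: Option 6 wins 27–14.
Option 6 vs Option 9: Option 6 wins 26–15.
Option 6 vs Option 3: Option 6 wins 21–20.
Option 6 vs Option 1: Option 6 wins 26–15.
Option 4 vs Option 9: Option 9 wins 22–19.
Option 4 vs Option 3: Option 3 wins 23–18.
Option 4 vs Option 1: Option 1 wins 26–15.
Option 9 vs Option 3: Option 3 wins 31–10.
Option 9 vs Option 1: Option 1 wins 32–9.
Option 3 vs Option 1: Option 3 wins 31–10.
Option 6 beats each rival — Option 4 (27–14), Option 9 (26–15), Option 3 (21–20), Option 1 (26–15) — so Option 6 is the Condorcet winner.

Option 6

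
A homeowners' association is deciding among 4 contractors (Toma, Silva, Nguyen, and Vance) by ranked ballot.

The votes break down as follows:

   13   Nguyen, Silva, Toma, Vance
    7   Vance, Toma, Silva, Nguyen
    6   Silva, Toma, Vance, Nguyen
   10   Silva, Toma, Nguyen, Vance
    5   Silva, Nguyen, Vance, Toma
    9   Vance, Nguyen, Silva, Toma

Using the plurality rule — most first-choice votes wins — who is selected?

Silva

First-place vote totals:
  Toma: 0
  Silva: 21
  Nguyen: 13
  Vance: 16
Silva has the most first-place votes.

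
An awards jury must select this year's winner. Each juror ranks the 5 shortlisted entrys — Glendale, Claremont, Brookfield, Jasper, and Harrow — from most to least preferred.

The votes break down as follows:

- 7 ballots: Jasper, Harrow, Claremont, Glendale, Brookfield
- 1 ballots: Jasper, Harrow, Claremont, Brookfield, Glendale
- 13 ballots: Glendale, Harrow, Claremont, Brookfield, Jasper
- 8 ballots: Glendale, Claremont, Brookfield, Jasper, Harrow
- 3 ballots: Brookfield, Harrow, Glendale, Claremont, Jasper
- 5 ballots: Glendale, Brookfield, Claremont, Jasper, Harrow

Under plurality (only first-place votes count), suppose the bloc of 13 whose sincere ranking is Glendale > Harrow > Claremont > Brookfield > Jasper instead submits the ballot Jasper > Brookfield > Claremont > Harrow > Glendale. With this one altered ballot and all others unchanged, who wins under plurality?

Jasper

First-place totals with the altered ballot: Glendale 13, Claremont 0, Brookfield 3, Jasper 21, Harrow 0.
The switch changes the winner from Glendale to Jasper.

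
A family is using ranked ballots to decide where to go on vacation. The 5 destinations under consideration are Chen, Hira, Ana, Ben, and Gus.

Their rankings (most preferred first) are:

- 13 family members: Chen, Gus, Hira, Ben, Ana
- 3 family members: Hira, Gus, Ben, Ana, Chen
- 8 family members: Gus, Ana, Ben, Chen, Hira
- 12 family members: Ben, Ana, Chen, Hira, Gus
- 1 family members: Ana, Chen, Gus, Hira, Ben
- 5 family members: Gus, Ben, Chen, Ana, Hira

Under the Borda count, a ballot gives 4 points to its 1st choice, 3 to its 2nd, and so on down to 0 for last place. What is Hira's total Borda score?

51

Borda scores:
  Chen: 13·4 + 3·0 + 8·1 + 12·2 + 3 + 5·2 = 97
  Hira: 13·2 + 3·4 + 8·0 + 12·1 + 1 + 5·0 = 51
  Ana: 13·0 + 3·1 + 8·3 + 12·3 + 4 + 5·1 = 72
  Ben: 13·1 + 3·2 + 8·2 + 12·4 + 0 + 5·3 = 98
  Gus: 13·3 + 3·3 + 8·4 + 12·0 + 2 + 5·4 = 102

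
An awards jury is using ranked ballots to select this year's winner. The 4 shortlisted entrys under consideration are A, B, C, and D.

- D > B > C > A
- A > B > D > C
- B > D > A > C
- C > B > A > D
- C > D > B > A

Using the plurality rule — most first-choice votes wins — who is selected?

C

First-place vote totals:
  A: 1
  B: 1
  C: 2
  D: 1
C has the most first-place votes.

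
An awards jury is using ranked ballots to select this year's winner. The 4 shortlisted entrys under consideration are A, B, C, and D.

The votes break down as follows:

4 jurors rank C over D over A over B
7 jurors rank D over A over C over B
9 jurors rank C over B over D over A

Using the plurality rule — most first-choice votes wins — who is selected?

First-place vote totals:
  A: 0
  B: 0
  C: 13
  D: 7
C has the most first-place votes.

C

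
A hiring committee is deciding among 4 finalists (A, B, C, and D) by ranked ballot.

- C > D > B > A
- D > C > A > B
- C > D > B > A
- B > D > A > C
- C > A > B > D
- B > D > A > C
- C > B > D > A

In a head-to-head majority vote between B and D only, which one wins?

B

Ballots ranking B above D: 4.
Ballots ranking D above B: 3.
B wins the head-to-head, 4–3.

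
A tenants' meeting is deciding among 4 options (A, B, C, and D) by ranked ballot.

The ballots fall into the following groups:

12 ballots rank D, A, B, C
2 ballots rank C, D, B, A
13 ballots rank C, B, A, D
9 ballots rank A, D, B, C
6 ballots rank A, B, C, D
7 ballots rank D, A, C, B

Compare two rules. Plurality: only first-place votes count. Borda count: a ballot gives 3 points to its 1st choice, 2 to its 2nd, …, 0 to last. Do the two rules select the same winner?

Plurality first-place counts: A 15, B 0, C 15, D 19 → D.
Borda totals: A 96, B 61, C 58, D 79 → A.
The two rules disagree: plurality picks D, Borda picks A.

No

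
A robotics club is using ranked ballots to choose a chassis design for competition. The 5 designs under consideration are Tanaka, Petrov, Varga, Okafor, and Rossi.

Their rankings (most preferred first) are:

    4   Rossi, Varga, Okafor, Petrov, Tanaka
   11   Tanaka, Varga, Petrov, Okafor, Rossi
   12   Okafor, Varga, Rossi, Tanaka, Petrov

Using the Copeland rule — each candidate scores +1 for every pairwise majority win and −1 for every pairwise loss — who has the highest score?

Varga

Pairwise results:
  Tanaka vs Petrov: Tanaka wins 23–4.
  Tanaka vs Varga: Varga wins 16–11.
  Tanaka vs Okafor: Okafor wins 16–11.
  Tanaka vs Rossi: Rossi wins 16–11.
  Petrov vs Varga: Varga wins 27–0.
  Petrov vs Okafor: Okafor wins 16–11.
  Petrov vs Rossi: Rossi wins 16–11.
  Varga vs Okafor: Varga wins 15–12.
  Varga vs Rossi: Varga wins 23–4.
  Okafor vs Rossi: Okafor wins 23–4.
Copeland scores (wins − losses):
  Tanaka: 1 − 3 = -2
  Petrov: 0 − 4 = -4
  Varga: 4 − 0 = 4
  Okafor: 3 − 1 = 2
  Rossi: 2 − 2 = 0
Varga has the best Copeland score.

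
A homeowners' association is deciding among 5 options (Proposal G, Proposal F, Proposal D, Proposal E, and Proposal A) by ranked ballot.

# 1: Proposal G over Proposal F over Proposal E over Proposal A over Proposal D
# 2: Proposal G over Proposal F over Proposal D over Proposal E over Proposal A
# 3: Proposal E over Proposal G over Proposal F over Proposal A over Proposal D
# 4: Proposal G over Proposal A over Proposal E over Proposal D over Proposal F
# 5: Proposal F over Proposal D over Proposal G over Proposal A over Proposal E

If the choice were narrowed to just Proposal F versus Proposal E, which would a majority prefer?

Ballots ranking Proposal F above Proposal E: 3.
Ballots ranking Proposal E above Proposal F: 2.
Proposal F wins the head-to-head, 3–2.

Proposal F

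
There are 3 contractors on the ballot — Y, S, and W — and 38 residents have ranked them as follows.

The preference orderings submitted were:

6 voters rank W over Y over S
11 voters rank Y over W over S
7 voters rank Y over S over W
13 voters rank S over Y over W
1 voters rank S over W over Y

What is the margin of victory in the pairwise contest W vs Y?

Ballots ranking W above Y: 6+1 = 7.
Ballots ranking Y above W: 11+7+13 = 31.
Y wins 31–7, a margin of 24.

24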